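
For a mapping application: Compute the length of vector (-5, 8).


|u| = sqrt((-5)^2 + 8^2) = sqrt(89) = 9.434

9.434


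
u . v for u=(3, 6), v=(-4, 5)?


u . v = u_x*v_x + u_y*v_y = 3*(-4) + 6*5
= (-12) + 30 = 18

18


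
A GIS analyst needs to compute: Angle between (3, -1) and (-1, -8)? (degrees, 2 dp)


u.v = 5, |u| = sqrt(10) = 3.1623, |v| = sqrt(65) = 8.0623
cos(theta) = u.v/(|u||v|) = 5/sqrt(650) = 0.196116
theta = acos(0.196116) = 78.69 degrees

78.69 degrees


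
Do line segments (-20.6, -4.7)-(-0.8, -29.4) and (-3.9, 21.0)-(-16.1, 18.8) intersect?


Cross products: d1=276.8, d2=621.7, d3=921.35, d4=576.45
d1*d2 < 0 and d3*d4 < 0? no

No, they don't intersect


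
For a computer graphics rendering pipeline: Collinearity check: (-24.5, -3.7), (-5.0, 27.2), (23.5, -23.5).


Cross product: ((-5)-(-24.5))*((-23.5)-(-3.7)) - (27.2-(-3.7))*(23.5-(-24.5))
= -1869.3

No, not collinear


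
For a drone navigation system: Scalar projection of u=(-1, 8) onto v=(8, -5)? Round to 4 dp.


u.v = -48, |v| = sqrt(89) = 9.434
Scalar projection = u.v / |v| = -48 / sqrt(89) = -5.088

-5.088


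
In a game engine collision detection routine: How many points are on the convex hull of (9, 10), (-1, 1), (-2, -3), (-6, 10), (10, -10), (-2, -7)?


Convex hull vertices (CCW): (-6, 10), (-2, -7), (10, -10), (9, 10)
Count = 4

4


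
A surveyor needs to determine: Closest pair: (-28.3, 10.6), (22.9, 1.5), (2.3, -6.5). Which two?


d(P0,P1) = 52.0024, d(P0,P2) = 35.0538, d(P1,P2) = 22.0989
Closest: P1 and P2

Closest pair: (22.9, 1.5) and (2.3, -6.5), distance = 22.0989


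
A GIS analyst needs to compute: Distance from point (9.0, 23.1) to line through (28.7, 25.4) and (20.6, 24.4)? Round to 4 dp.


|cross product| = 1.07
|line direction| = sqrt(66.61) = 8.1615
Distance = 1.07/sqrt(66.61) = 0.1311

0.1311


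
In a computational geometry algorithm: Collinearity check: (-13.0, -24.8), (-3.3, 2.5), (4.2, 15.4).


Cross product: ((-3.3)-(-13))*(15.4-(-24.8)) - (2.5-(-24.8))*(4.2-(-13))
= -79.62

No, not collinear


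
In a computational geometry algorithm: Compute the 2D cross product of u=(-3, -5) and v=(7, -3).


u x v = u_x*v_y - u_y*v_x = (-3)*(-3) - (-5)*7
= 9 - (-35) = 44

44


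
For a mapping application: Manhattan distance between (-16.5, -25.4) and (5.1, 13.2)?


|(-16.5)-5.1| + |(-25.4)-13.2| = 21.6 + 38.6 = 60.2

60.2


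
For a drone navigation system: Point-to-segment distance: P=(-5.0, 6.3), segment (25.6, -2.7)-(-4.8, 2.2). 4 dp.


Project P onto AB: t = 1 (clamped to [0,1])
Closest point on segment: (-4.8, 2.2)
Distance: 4.1049

4.1049


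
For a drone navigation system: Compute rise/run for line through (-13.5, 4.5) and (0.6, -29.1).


slope = (y2-y1)/(x2-x1) = ((-29.1)-4.5)/(0.6-(-13.5)) = (-33.6)/14.1 = -2.383

-2.383


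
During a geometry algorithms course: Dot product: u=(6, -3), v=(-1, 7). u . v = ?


u . v = u_x*v_x + u_y*v_y = 6*(-1) + (-3)*7
= (-6) + (-21) = -27

-27


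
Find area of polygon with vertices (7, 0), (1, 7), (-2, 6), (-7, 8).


Shoelace sum: (7*7 - 1*0) + (1*6 - (-2)*7) + ((-2)*8 - (-7)*6) + ((-7)*0 - 7*8)
= 39
Area = |39|/2 = 19.5

19.5


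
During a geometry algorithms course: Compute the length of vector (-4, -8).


|u| = sqrt((-4)^2 + (-8)^2) = sqrt(80) = 8.9443

8.9443


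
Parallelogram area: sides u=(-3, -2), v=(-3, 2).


|u x v| = |(-3)*2 - (-2)*(-3)|
= |(-6) - 6| = 12

12


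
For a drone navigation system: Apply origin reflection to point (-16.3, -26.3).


Reflection over origin: (x,y) -> (-x,-y)
(-16.3, -26.3) -> (16.3, 26.3)

(16.3, 26.3)


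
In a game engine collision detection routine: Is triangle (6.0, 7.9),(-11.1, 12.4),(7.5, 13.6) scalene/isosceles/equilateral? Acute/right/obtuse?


Side lengths squared: AB^2=312.66, BC^2=347.4, CA^2=34.74
Sorted: [34.74, 312.66, 347.4]
By sides: Scalene, By angles: Right

Scalene, Right


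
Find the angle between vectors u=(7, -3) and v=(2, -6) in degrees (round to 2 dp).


u.v = 32, |u| = sqrt(58) = 7.6158, |v| = sqrt(40) = 6.3246
cos(theta) = u.v/(|u||v|) = 32/sqrt(2320) = 0.664364
theta = acos(0.664364) = 48.37 degrees

48.37 degrees


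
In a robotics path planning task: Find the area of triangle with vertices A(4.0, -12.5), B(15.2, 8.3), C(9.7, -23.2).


Area = |x_A(y_B-y_C) + x_B(y_C-y_A) + x_C(y_A-y_B)|/2
= |126 + (-162.64) + (-201.76)|/2
= 238.4/2 = 119.2

119.2


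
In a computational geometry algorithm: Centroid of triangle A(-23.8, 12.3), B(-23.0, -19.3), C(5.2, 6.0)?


Centroid = ((x_A+x_B+x_C)/3, (y_A+y_B+y_C)/3)
= (((-23.8)+(-23)+5.2)/3, (12.3+(-19.3)+6)/3)
= (-13.8667, -0.3333)

(-13.8667, -0.3333)


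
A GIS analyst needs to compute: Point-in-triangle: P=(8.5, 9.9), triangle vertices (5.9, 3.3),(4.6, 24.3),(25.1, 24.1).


Cross products: AB x AP = -63.18, BC x BP = -294.42, CA x CP = -72.64
All same sign? yes

Yes, inside


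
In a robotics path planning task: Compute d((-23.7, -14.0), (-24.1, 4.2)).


dx=-0.4, dy=18.2
d^2 = (-0.4)^2 + 18.2^2 = 331.4
d = sqrt(331.4) = 18.2044

18.2044


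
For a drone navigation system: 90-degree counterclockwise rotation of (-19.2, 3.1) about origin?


90° CCW: (x,y) -> (-y, x)
(-19.2,3.1) -> (-3.1, -19.2)

(-3.1, -19.2)


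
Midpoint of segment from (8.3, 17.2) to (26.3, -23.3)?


M = ((8.3+26.3)/2, (17.2+(-23.3))/2)
= (17.3, -3.05)

(17.3, -3.05)


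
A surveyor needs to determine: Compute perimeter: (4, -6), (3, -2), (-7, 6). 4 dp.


Sides: (4, -6)->(3, -2): sqrt(17) = 4.123106, (3, -2)->(-7, 6): sqrt(164) = 12.806248, (-7, 6)->(4, -6): sqrt(265) = 16.278821
Sum = 33.208175
Perimeter = 33.2082

33.2082


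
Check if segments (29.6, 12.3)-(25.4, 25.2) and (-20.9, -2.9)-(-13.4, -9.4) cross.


Cross products: d1=442.25, d2=511.7, d3=715.29, d4=645.84
d1*d2 < 0 and d3*d4 < 0? no

No, they don't intersect


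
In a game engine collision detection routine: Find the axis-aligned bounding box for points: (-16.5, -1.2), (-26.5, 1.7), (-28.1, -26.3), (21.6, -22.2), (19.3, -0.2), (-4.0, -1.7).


x range: [-28.1, 21.6]
y range: [-26.3, 1.7]
Bounding box: (-28.1,-26.3) to (21.6,1.7)

(-28.1,-26.3) to (21.6,1.7)


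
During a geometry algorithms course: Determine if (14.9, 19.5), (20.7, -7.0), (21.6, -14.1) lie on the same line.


Cross product: (20.7-14.9)*((-14.1)-19.5) - ((-7)-19.5)*(21.6-14.9)
= -17.33

No, not collinear


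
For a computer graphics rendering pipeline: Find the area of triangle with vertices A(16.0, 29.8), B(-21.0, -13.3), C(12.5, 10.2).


Area = |x_A(y_B-y_C) + x_B(y_C-y_A) + x_C(y_A-y_B)|/2
= |(-376) + 411.6 + 538.75|/2
= 574.35/2 = 287.175

287.175


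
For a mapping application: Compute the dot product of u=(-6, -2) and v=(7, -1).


u . v = u_x*v_x + u_y*v_y = (-6)*7 + (-2)*(-1)
= (-42) + 2 = -40

-40


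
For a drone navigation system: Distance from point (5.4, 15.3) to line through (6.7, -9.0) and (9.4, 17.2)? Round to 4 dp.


|cross product| = 99.67
|line direction| = sqrt(693.73) = 26.3388
Distance = 99.67/sqrt(693.73) = 3.7842

3.7842


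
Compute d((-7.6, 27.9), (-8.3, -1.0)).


dx=-0.7, dy=-28.9
d^2 = (-0.7)^2 + (-28.9)^2 = 835.7
d = sqrt(835.7) = 28.9085

28.9085


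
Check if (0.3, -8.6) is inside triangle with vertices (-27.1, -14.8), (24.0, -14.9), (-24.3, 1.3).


Cross products: AB x AP = 319.56, BC x BP = 79.65, CA x CP = 423.78
All same sign? yes

Yes, inside


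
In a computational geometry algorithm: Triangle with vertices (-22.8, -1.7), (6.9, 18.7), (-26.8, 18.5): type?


Side lengths squared: AB^2=1298.25, BC^2=1135.73, CA^2=424.04
Sorted: [424.04, 1135.73, 1298.25]
By sides: Scalene, By angles: Acute

Scalene, Acute


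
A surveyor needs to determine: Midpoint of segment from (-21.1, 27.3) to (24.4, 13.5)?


M = (((-21.1)+24.4)/2, (27.3+13.5)/2)
= (1.65, 20.4)

(1.65, 20.4)


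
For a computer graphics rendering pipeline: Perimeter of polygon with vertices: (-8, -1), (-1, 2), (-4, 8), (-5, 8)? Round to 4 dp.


Sides: (-8, -1)->(-1, 2): sqrt(58) = 7.615773, (-1, 2)->(-4, 8): sqrt(45) = 6.708204, (-4, 8)->(-5, 8): sqrt(1) = 1, (-5, 8)->(-8, -1): sqrt(90) = 9.486833
Sum = 24.81081
Perimeter = 24.8108

24.8108


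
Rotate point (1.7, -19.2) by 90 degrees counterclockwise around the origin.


90° CCW: (x,y) -> (-y, x)
(1.7,-19.2) -> (19.2, 1.7)

(19.2, 1.7)


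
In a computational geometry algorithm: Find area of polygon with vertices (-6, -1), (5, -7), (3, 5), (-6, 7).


Shoelace sum: ((-6)*(-7) - 5*(-1)) + (5*5 - 3*(-7)) + (3*7 - (-6)*5) + ((-6)*(-1) - (-6)*7)
= 192
Area = |192|/2 = 96

96


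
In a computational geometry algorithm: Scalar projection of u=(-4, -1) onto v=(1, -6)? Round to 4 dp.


u.v = 2, |v| = sqrt(37) = 6.0828
Scalar projection = u.v / |v| = 2 / sqrt(37) = 0.3288

0.3288


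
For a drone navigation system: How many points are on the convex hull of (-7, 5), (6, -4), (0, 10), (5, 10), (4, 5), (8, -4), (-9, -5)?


Convex hull vertices (CCW): (-9, -5), (8, -4), (5, 10), (0, 10), (-7, 5)
Count = 5

5


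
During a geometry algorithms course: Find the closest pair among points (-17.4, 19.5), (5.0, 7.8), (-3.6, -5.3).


d(P0,P1) = 25.2715, d(P0,P2) = 28.381, d(P1,P2) = 15.6707
Closest: P1 and P2

Closest pair: (5.0, 7.8) and (-3.6, -5.3), distance = 15.6707


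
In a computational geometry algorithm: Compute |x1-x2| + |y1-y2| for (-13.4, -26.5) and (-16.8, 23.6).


|(-13.4)-(-16.8)| + |(-26.5)-23.6| = 3.4 + 50.1 = 53.5

53.5


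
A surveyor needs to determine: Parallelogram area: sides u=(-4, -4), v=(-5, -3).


|u x v| = |(-4)*(-3) - (-4)*(-5)|
= |12 - 20| = 8

8


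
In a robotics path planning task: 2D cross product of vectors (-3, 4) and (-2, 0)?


u x v = u_x*v_y - u_y*v_x = (-3)*0 - 4*(-2)
= 0 - (-8) = 8

8


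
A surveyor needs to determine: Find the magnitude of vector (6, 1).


|u| = sqrt(6^2 + 1^2) = sqrt(37) = 6.0828

6.0828


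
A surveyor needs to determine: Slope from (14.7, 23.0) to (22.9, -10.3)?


slope = (y2-y1)/(x2-x1) = ((-10.3)-23)/(22.9-14.7) = (-33.3)/8.2 = -4.061

-4.061


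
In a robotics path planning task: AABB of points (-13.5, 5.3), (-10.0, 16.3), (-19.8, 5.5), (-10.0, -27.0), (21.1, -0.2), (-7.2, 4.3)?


x range: [-19.8, 21.1]
y range: [-27, 16.3]
Bounding box: (-19.8,-27) to (21.1,16.3)

(-19.8,-27) to (21.1,16.3)


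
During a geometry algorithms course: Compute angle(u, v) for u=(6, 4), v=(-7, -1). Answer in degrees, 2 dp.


u.v = -46, |u| = sqrt(52) = 7.2111, |v| = sqrt(50) = 7.0711
cos(theta) = u.v/(|u||v|) = -46/sqrt(2600) = -0.902134
theta = acos(-0.902134) = 154.44 degrees

154.44 degrees


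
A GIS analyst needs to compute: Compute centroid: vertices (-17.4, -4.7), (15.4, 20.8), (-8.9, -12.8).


Centroid = ((x_A+x_B+x_C)/3, (y_A+y_B+y_C)/3)
= (((-17.4)+15.4+(-8.9))/3, ((-4.7)+20.8+(-12.8))/3)
= (-3.6333, 1.1)

(-3.6333, 1.1)


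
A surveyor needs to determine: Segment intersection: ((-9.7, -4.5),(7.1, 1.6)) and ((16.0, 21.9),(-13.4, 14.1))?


Cross products: d1=575.7, d2=527.4, d3=286.75, d4=335.05
d1*d2 < 0 and d3*d4 < 0? no

No, they don't intersect


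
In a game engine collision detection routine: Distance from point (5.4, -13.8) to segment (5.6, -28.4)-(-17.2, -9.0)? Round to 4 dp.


Project P onto AB: t = 0.3211 (clamped to [0,1])
Closest point on segment: (-1.7218, -22.17)
Distance: 10.9899

10.9899


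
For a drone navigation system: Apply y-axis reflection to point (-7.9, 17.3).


Reflection over y-axis: (x,y) -> (-x,y)
(-7.9, 17.3) -> (7.9, 17.3)

(7.9, 17.3)


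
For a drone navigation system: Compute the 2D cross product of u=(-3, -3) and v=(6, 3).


u x v = u_x*v_y - u_y*v_x = (-3)*3 - (-3)*6
= (-9) - (-18) = 9

9


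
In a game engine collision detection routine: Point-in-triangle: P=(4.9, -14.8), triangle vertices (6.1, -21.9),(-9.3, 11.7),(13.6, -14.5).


Cross products: AB x AP = -69.02, BC x BP = -234.81, CA x CP = -62.13
All same sign? yes

Yes, inside


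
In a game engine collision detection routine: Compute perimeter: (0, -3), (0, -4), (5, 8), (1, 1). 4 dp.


Sides: (0, -3)->(0, -4): sqrt(1) = 1, (0, -4)->(5, 8): sqrt(169) = 13, (5, 8)->(1, 1): sqrt(65) = 8.062258, (1, 1)->(0, -3): sqrt(17) = 4.123106
Sum = 26.185364
Perimeter = 26.1854

26.1854


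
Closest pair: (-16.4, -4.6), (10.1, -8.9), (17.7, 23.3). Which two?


d(P0,P1) = 26.8466, d(P0,P2) = 44.0593, d(P1,P2) = 33.0847
Closest: P0 and P1

Closest pair: (-16.4, -4.6) and (10.1, -8.9), distance = 26.8466


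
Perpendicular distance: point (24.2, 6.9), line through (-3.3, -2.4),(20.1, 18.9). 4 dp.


|cross product| = 368.13
|line direction| = sqrt(1001.25) = 31.6425
Distance = 368.13/sqrt(1001.25) = 11.634

11.634


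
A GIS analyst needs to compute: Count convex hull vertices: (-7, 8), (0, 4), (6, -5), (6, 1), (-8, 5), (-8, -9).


Convex hull vertices (CCW): (-8, -9), (6, -5), (6, 1), (-7, 8), (-8, 5)
Count = 5

5


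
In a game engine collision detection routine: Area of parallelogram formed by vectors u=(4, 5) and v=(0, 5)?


|u x v| = |4*5 - 5*0|
= |20 - 0| = 20

20


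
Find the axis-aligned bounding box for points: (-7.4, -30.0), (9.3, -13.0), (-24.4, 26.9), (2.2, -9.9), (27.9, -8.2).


x range: [-24.4, 27.9]
y range: [-30, 26.9]
Bounding box: (-24.4,-30) to (27.9,26.9)

(-24.4,-30) to (27.9,26.9)


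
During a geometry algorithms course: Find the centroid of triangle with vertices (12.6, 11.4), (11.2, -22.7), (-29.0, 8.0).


Centroid = ((x_A+x_B+x_C)/3, (y_A+y_B+y_C)/3)
= ((12.6+11.2+(-29))/3, (11.4+(-22.7)+8)/3)
= (-1.7333, -1.1)

(-1.7333, -1.1)


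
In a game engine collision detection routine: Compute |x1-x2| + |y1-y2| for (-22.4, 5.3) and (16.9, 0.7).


|(-22.4)-16.9| + |5.3-0.7| = 39.3 + 4.6 = 43.9

43.9


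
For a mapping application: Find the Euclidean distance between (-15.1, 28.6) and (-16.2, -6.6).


dx=-1.1, dy=-35.2
d^2 = (-1.1)^2 + (-35.2)^2 = 1240.25
d = sqrt(1240.25) = 35.2172

35.2172


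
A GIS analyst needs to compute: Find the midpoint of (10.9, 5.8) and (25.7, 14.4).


M = ((10.9+25.7)/2, (5.8+14.4)/2)
= (18.3, 10.1)

(18.3, 10.1)


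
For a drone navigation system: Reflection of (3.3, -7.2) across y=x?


Reflection over y=x: (x,y) -> (y,x)
(3.3, -7.2) -> (-7.2, 3.3)

(-7.2, 3.3)


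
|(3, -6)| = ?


|u| = sqrt(3^2 + (-6)^2) = sqrt(45) = 6.7082

6.7082


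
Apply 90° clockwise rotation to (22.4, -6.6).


90° CW: (x,y) -> (y, -x)
(22.4,-6.6) -> (-6.6, -22.4)

(-6.6, -22.4)


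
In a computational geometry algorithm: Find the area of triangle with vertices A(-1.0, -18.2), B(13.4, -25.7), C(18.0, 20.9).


Area = |x_A(y_B-y_C) + x_B(y_C-y_A) + x_C(y_A-y_B)|/2
= |46.6 + 523.94 + 135|/2
= 705.54/2 = 352.77

352.77


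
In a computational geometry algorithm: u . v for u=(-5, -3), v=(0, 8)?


u . v = u_x*v_x + u_y*v_y = (-5)*0 + (-3)*8
= 0 + (-24) = -24

-24


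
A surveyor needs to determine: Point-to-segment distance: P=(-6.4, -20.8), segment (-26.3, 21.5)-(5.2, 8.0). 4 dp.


Project P onto AB: t = 1 (clamped to [0,1])
Closest point on segment: (5.2, 8)
Distance: 31.0483

31.0483


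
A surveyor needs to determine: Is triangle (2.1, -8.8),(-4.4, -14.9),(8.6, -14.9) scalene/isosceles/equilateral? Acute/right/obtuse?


Side lengths squared: AB^2=79.46, BC^2=169, CA^2=79.46
Sorted: [79.46, 79.46, 169]
By sides: Isosceles, By angles: Obtuse

Isosceles, Obtuse


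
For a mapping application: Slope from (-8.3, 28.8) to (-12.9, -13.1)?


slope = (y2-y1)/(x2-x1) = ((-13.1)-28.8)/((-12.9)-(-8.3)) = (-41.9)/(-4.6) = 9.1087

9.1087


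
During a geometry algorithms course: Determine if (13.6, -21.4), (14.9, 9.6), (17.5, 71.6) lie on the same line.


Cross product: (14.9-13.6)*(71.6-(-21.4)) - (9.6-(-21.4))*(17.5-13.6)
= 0

Yes, collinear


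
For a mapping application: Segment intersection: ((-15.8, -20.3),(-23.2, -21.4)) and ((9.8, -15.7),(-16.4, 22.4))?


Cross products: d1=1095.88, d2=1406.64, d3=-5.88, d4=-316.64
d1*d2 < 0 and d3*d4 < 0? no

No, they don't intersect


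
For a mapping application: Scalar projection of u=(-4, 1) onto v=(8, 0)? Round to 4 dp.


u.v = -32, |v| = sqrt(64) = 8
Scalar projection = u.v / |v| = -32 / sqrt(64) = -4

-4


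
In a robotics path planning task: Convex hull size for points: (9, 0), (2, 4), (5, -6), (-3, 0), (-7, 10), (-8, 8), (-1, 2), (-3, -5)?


Convex hull vertices (CCW): (-8, 8), (-3, -5), (5, -6), (9, 0), (-7, 10)
Count = 5

5


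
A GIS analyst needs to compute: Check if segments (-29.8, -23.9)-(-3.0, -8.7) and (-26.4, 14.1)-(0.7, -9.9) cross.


Cross products: d1=-1111.4, d2=-56.28, d3=966.72, d4=-88.4
d1*d2 < 0 and d3*d4 < 0? no

No, they don't intersect


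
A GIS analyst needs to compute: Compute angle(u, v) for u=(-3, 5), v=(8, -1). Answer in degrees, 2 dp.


u.v = -29, |u| = sqrt(34) = 5.831, |v| = sqrt(65) = 8.0623
cos(theta) = u.v/(|u||v|) = -29/sqrt(2210) = -0.616882
theta = acos(-0.616882) = 128.09 degrees

128.09 degrees


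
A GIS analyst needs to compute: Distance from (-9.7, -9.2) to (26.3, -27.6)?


dx=36, dy=-18.4
d^2 = 36^2 + (-18.4)^2 = 1634.56
d = sqrt(1634.56) = 40.4297

40.4297


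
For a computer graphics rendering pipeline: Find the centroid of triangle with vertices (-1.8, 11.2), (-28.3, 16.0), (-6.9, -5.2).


Centroid = ((x_A+x_B+x_C)/3, (y_A+y_B+y_C)/3)
= (((-1.8)+(-28.3)+(-6.9))/3, (11.2+16+(-5.2))/3)
= (-12.3333, 7.3333)

(-12.3333, 7.3333)


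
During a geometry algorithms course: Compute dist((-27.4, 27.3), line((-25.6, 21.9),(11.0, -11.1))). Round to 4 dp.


|cross product| = 138.24
|line direction| = sqrt(2428.56) = 49.2804
Distance = 138.24/sqrt(2428.56) = 2.8052

2.8052


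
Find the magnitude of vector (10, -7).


|u| = sqrt(10^2 + (-7)^2) = sqrt(149) = 12.2066

12.2066


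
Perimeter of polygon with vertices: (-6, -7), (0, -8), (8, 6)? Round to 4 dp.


Sides: (-6, -7)->(0, -8): sqrt(37) = 6.082763, (0, -8)->(8, 6): sqrt(260) = 16.124515, (8, 6)->(-6, -7): sqrt(365) = 19.104973
Sum = 41.312251
Perimeter = 41.3123

41.3123


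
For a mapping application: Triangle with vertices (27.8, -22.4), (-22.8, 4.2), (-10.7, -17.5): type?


Side lengths squared: AB^2=3267.92, BC^2=617.3, CA^2=1506.26
Sorted: [617.3, 1506.26, 3267.92]
By sides: Scalene, By angles: Obtuse

Scalene, Obtuse


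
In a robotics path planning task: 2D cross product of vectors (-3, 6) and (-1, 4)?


u x v = u_x*v_y - u_y*v_x = (-3)*4 - 6*(-1)
= (-12) - (-6) = -6

-6


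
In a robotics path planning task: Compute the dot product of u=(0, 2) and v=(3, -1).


u . v = u_x*v_x + u_y*v_y = 0*3 + 2*(-1)
= 0 + (-2) = -2

-2


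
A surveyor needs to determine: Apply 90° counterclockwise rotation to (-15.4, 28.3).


90° CCW: (x,y) -> (-y, x)
(-15.4,28.3) -> (-28.3, -15.4)

(-28.3, -15.4)


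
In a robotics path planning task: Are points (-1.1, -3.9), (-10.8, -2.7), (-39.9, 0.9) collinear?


Cross product: ((-10.8)-(-1.1))*(0.9-(-3.9)) - ((-2.7)-(-3.9))*((-39.9)-(-1.1))
= 0

Yes, collinear


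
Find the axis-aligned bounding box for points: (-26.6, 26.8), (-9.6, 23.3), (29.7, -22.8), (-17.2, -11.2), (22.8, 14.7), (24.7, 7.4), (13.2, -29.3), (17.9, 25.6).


x range: [-26.6, 29.7]
y range: [-29.3, 26.8]
Bounding box: (-26.6,-29.3) to (29.7,26.8)

(-26.6,-29.3) to (29.7,26.8)


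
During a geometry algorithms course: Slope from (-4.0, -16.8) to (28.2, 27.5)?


slope = (y2-y1)/(x2-x1) = (27.5-(-16.8))/(28.2-(-4)) = 44.3/32.2 = 1.3758

1.3758


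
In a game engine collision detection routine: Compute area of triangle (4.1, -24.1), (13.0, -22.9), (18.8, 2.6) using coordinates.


Area = |x_A(y_B-y_C) + x_B(y_C-y_A) + x_C(y_A-y_B)|/2
= |(-104.55) + 347.1 + (-22.56)|/2
= 219.99/2 = 109.995

109.995


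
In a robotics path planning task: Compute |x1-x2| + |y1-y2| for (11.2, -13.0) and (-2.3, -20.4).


|11.2-(-2.3)| + |(-13)-(-20.4)| = 13.5 + 7.4 = 20.9

20.9


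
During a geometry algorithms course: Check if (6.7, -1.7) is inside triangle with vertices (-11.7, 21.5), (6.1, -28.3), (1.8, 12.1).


Cross products: AB x AP = 503.36, BC x BP = -138.62, CA x CP = 140.24
All same sign? no

No, outside


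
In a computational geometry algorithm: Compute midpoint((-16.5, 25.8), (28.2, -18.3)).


M = (((-16.5)+28.2)/2, (25.8+(-18.3))/2)
= (5.85, 3.75)

(5.85, 3.75)


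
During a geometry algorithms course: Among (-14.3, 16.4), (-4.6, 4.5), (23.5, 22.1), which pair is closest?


d(P0,P1) = 15.3525, d(P0,P2) = 38.2273, d(P1,P2) = 33.1567
Closest: P0 and P1

Closest pair: (-14.3, 16.4) and (-4.6, 4.5), distance = 15.3525


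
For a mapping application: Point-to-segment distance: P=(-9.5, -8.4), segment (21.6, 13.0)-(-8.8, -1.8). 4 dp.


Project P onto AB: t = 1 (clamped to [0,1])
Closest point on segment: (-8.8, -1.8)
Distance: 6.637

6.637


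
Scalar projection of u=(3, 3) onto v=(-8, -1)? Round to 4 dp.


u.v = -27, |v| = sqrt(65) = 8.0623
Scalar projection = u.v / |v| = -27 / sqrt(65) = -3.3489

-3.3489


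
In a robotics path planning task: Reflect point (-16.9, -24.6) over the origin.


Reflection over origin: (x,y) -> (-x,-y)
(-16.9, -24.6) -> (16.9, 24.6)

(16.9, 24.6)


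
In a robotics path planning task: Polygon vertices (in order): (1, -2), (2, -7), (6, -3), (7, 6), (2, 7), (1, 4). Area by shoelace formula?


Shoelace sum: (1*(-7) - 2*(-2)) + (2*(-3) - 6*(-7)) + (6*6 - 7*(-3)) + (7*7 - 2*6) + (2*4 - 1*7) + (1*(-2) - 1*4)
= 122
Area = |122|/2 = 61

61


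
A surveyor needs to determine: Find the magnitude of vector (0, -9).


|u| = sqrt(0^2 + (-9)^2) = sqrt(81) = 9

9


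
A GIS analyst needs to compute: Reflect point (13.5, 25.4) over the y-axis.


Reflection over y-axis: (x,y) -> (-x,y)
(13.5, 25.4) -> (-13.5, 25.4)

(-13.5, 25.4)


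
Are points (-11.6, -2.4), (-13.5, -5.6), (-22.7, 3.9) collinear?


Cross product: ((-13.5)-(-11.6))*(3.9-(-2.4)) - ((-5.6)-(-2.4))*((-22.7)-(-11.6))
= -47.49

No, not collinear


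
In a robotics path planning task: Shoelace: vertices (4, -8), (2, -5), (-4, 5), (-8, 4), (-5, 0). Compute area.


Shoelace sum: (4*(-5) - 2*(-8)) + (2*5 - (-4)*(-5)) + ((-4)*4 - (-8)*5) + ((-8)*0 - (-5)*4) + ((-5)*(-8) - 4*0)
= 70
Area = |70|/2 = 35

35


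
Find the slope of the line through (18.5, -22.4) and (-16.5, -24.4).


slope = (y2-y1)/(x2-x1) = ((-24.4)-(-22.4))/((-16.5)-18.5) = (-2)/(-35) = 0.0571

0.0571


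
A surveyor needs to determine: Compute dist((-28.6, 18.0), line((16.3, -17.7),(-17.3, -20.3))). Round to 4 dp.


|cross product| = 1316.26
|line direction| = sqrt(1135.72) = 33.7004
Distance = 1316.26/sqrt(1135.72) = 39.0576

39.0576


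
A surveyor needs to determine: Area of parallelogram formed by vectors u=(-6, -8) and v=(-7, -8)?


|u x v| = |(-6)*(-8) - (-8)*(-7)|
= |48 - 56| = 8

8


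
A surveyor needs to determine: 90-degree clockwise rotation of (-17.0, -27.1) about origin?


90° CW: (x,y) -> (y, -x)
(-17,-27.1) -> (-27.1, 17)

(-27.1, 17)


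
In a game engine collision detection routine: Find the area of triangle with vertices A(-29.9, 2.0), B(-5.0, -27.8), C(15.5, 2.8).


Area = |x_A(y_B-y_C) + x_B(y_C-y_A) + x_C(y_A-y_B)|/2
= |914.94 + (-4) + 461.9|/2
= 1372.84/2 = 686.42

686.42


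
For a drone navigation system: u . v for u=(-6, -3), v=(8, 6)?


u . v = u_x*v_x + u_y*v_y = (-6)*8 + (-3)*6
= (-48) + (-18) = -66

-66


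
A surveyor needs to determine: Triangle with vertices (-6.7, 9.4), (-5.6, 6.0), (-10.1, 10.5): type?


Side lengths squared: AB^2=12.77, BC^2=40.5, CA^2=12.77
Sorted: [12.77, 12.77, 40.5]
By sides: Isosceles, By angles: Obtuse

Isosceles, Obtuse


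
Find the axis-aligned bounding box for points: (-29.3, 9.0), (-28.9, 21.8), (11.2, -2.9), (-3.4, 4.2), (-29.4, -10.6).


x range: [-29.4, 11.2]
y range: [-10.6, 21.8]
Bounding box: (-29.4,-10.6) to (11.2,21.8)

(-29.4,-10.6) to (11.2,21.8)


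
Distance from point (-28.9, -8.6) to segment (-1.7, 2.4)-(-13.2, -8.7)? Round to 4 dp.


Project P onto AB: t = 1 (clamped to [0,1])
Closest point on segment: (-13.2, -8.7)
Distance: 15.7003

15.7003


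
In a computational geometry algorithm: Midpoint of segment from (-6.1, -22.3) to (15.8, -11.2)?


M = (((-6.1)+15.8)/2, ((-22.3)+(-11.2))/2)
= (4.85, -16.75)

(4.85, -16.75)


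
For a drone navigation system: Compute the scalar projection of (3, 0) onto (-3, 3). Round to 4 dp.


u.v = -9, |v| = sqrt(18) = 4.2426
Scalar projection = u.v / |v| = -9 / sqrt(18) = -2.1213

-2.1213


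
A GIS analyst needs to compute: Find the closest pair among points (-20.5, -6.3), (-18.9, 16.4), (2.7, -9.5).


d(P0,P1) = 22.7563, d(P0,P2) = 23.4196, d(P1,P2) = 33.7249
Closest: P0 and P1

Closest pair: (-20.5, -6.3) and (-18.9, 16.4), distance = 22.7563


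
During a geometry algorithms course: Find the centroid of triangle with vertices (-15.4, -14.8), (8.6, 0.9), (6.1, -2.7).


Centroid = ((x_A+x_B+x_C)/3, (y_A+y_B+y_C)/3)
= (((-15.4)+8.6+6.1)/3, ((-14.8)+0.9+(-2.7))/3)
= (-0.2333, -5.5333)

(-0.2333, -5.5333)


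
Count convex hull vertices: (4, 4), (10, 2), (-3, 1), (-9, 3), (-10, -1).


Convex hull vertices (CCW): (-10, -1), (10, 2), (4, 4), (-9, 3)
Count = 4

4


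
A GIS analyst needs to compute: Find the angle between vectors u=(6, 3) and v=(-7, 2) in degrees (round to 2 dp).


u.v = -36, |u| = sqrt(45) = 6.7082, |v| = sqrt(53) = 7.2801
cos(theta) = u.v/(|u||v|) = -36/sqrt(2385) = -0.737154
theta = acos(-0.737154) = 137.49 degrees

137.49 degrees


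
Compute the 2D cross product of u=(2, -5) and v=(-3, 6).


u x v = u_x*v_y - u_y*v_x = 2*6 - (-5)*(-3)
= 12 - 15 = -3

-3


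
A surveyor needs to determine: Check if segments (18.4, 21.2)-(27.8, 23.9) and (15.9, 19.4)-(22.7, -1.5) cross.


Cross products: d1=64.49, d2=279.31, d3=-10.17, d4=-224.99
d1*d2 < 0 and d3*d4 < 0? no

No, they don't intersect


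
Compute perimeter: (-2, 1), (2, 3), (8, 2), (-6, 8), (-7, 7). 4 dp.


Sides: (-2, 1)->(2, 3): sqrt(20) = 4.472136, (2, 3)->(8, 2): sqrt(37) = 6.082763, (8, 2)->(-6, 8): sqrt(232) = 15.231546, (-6, 8)->(-7, 7): sqrt(2) = 1.414214, (-7, 7)->(-2, 1): sqrt(61) = 7.81025
Sum = 35.010909
Perimeter = 35.0109

35.0109


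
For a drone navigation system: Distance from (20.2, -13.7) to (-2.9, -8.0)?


dx=-23.1, dy=5.7
d^2 = (-23.1)^2 + 5.7^2 = 566.1
d = sqrt(566.1) = 23.7929

23.7929


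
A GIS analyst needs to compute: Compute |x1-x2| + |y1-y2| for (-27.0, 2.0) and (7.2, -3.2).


|(-27)-7.2| + |2-(-3.2)| = 34.2 + 5.2 = 39.4

39.4


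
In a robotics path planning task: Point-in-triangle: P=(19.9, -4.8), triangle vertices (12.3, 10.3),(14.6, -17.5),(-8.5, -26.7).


Cross products: AB x AP = 176.55, BC x BP = -244.61, CA x CP = -595.28
All same sign? no

No, outside


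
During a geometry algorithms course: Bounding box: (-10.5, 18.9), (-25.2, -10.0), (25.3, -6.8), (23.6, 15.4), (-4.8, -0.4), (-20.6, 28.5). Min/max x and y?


x range: [-25.2, 25.3]
y range: [-10, 28.5]
Bounding box: (-25.2,-10) to (25.3,28.5)

(-25.2,-10) to (25.3,28.5)


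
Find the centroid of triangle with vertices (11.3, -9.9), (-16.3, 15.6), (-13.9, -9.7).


Centroid = ((x_A+x_B+x_C)/3, (y_A+y_B+y_C)/3)
= ((11.3+(-16.3)+(-13.9))/3, ((-9.9)+15.6+(-9.7))/3)
= (-6.3, -1.3333)

(-6.3, -1.3333)


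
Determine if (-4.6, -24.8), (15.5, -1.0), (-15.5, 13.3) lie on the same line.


Cross product: (15.5-(-4.6))*(13.3-(-24.8)) - ((-1)-(-24.8))*((-15.5)-(-4.6))
= 1025.23

No, not collinear


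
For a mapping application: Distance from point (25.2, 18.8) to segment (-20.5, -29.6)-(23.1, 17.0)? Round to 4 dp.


Project P onto AB: t = 1 (clamped to [0,1])
Closest point on segment: (23.1, 17)
Distance: 2.7659

2.7659


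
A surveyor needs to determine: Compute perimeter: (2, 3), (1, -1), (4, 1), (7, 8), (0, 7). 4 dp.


Sides: (2, 3)->(1, -1): sqrt(17) = 4.123106, (1, -1)->(4, 1): sqrt(13) = 3.605551, (4, 1)->(7, 8): sqrt(58) = 7.615773, (7, 8)->(0, 7): sqrt(50) = 7.071068, (0, 7)->(2, 3): sqrt(20) = 4.472136
Sum = 26.887634
Perimeter = 26.8876

26.8876


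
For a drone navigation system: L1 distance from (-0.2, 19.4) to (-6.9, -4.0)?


|(-0.2)-(-6.9)| + |19.4-(-4)| = 6.7 + 23.4 = 30.1

30.1


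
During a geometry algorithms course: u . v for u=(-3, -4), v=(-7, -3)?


u . v = u_x*v_x + u_y*v_y = (-3)*(-7) + (-4)*(-3)
= 21 + 12 = 33

33


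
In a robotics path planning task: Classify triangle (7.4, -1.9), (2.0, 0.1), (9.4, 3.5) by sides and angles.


Side lengths squared: AB^2=33.16, BC^2=66.32, CA^2=33.16
Sorted: [33.16, 33.16, 66.32]
By sides: Isosceles, By angles: Right

Isosceles, Right


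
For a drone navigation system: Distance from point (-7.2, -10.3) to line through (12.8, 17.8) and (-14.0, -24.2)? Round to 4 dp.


|cross product| = 86.92
|line direction| = sqrt(2482.24) = 49.8221
Distance = 86.92/sqrt(2482.24) = 1.7446

1.7446


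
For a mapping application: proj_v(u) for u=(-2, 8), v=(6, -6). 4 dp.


u.v = -60, |v| = sqrt(72) = 8.4853
Scalar projection = u.v / |v| = -60 / sqrt(72) = -7.0711

-7.0711


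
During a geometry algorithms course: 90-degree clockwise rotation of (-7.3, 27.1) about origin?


90° CW: (x,y) -> (y, -x)
(-7.3,27.1) -> (27.1, 7.3)

(27.1, 7.3)


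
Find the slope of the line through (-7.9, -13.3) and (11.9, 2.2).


slope = (y2-y1)/(x2-x1) = (2.2-(-13.3))/(11.9-(-7.9)) = 15.5/19.8 = 0.7828

0.7828


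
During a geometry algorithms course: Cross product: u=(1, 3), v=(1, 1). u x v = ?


u x v = u_x*v_y - u_y*v_x = 1*1 - 3*1
= 1 - 3 = -2

-2


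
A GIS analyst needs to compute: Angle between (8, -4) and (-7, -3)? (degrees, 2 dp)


u.v = -44, |u| = sqrt(80) = 8.9443, |v| = sqrt(58) = 7.6158
cos(theta) = u.v/(|u||v|) = -44/sqrt(4640) = -0.645942
theta = acos(-0.645942) = 130.24 degrees

130.24 degrees


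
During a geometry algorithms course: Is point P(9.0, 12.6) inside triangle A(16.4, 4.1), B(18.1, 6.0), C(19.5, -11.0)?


Cross products: AB x AP = 28.51, BC x BP = -145.46, CA x CP = 85.39
All same sign? no

No, outside


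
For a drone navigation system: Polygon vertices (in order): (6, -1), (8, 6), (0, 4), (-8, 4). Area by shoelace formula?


Shoelace sum: (6*6 - 8*(-1)) + (8*4 - 0*6) + (0*4 - (-8)*4) + ((-8)*(-1) - 6*4)
= 92
Area = |92|/2 = 46

46


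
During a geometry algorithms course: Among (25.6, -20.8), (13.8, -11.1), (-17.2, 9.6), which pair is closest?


d(P0,P1) = 15.2751, d(P0,P2) = 52.4976, d(P1,P2) = 37.2759
Closest: P0 and P1

Closest pair: (25.6, -20.8) and (13.8, -11.1), distance = 15.2751


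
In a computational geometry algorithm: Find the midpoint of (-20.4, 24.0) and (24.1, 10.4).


M = (((-20.4)+24.1)/2, (24+10.4)/2)
= (1.85, 17.2)

(1.85, 17.2)


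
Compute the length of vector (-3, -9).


|u| = sqrt((-3)^2 + (-9)^2) = sqrt(90) = 9.4868

9.4868


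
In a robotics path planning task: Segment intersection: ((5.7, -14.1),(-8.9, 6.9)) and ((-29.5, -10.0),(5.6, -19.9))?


Cross products: d1=204.57, d2=797.13, d3=679.34, d4=86.78
d1*d2 < 0 and d3*d4 < 0? no

No, they don't intersect


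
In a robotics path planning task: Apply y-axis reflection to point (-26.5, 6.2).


Reflection over y-axis: (x,y) -> (-x,y)
(-26.5, 6.2) -> (26.5, 6.2)

(26.5, 6.2)


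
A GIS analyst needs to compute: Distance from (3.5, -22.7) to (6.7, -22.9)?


dx=3.2, dy=-0.2
d^2 = 3.2^2 + (-0.2)^2 = 10.28
d = sqrt(10.28) = 3.2062

3.2062


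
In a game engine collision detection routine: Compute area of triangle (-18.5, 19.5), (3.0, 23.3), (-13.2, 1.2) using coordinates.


Area = |x_A(y_B-y_C) + x_B(y_C-y_A) + x_C(y_A-y_B)|/2
= |(-408.85) + (-54.9) + 50.16|/2
= 413.59/2 = 206.795

206.795


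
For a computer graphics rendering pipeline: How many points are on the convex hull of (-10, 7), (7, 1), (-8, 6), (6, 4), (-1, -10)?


Convex hull vertices (CCW): (-10, 7), (-1, -10), (7, 1), (6, 4)
Count = 4

4


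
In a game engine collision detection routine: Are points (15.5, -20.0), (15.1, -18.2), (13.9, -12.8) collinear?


Cross product: (15.1-15.5)*((-12.8)-(-20)) - ((-18.2)-(-20))*(13.9-15.5)
= 0

Yes, collinear


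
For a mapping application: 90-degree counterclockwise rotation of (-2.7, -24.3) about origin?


90° CCW: (x,y) -> (-y, x)
(-2.7,-24.3) -> (24.3, -2.7)

(24.3, -2.7)


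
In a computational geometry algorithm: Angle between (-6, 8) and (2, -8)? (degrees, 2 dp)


u.v = -76, |u| = sqrt(100) = 10, |v| = sqrt(68) = 8.2462
cos(theta) = u.v/(|u||v|) = -76/sqrt(6800) = -0.921635
theta = acos(-0.921635) = 157.17 degrees

157.17 degrees


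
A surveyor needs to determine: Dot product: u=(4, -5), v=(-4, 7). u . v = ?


u . v = u_x*v_x + u_y*v_y = 4*(-4) + (-5)*7
= (-16) + (-35) = -51

-51


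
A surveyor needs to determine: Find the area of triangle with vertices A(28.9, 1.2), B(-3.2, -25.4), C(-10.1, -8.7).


Area = |x_A(y_B-y_C) + x_B(y_C-y_A) + x_C(y_A-y_B)|/2
= |(-482.63) + 31.68 + (-268.66)|/2
= 719.61/2 = 359.805

359.805


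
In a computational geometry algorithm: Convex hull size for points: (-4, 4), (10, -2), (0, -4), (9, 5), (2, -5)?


Convex hull vertices (CCW): (-4, 4), (0, -4), (2, -5), (10, -2), (9, 5)
Count = 5

5


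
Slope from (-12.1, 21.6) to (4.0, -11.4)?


slope = (y2-y1)/(x2-x1) = ((-11.4)-21.6)/(4-(-12.1)) = (-33)/16.1 = -2.0497

-2.0497


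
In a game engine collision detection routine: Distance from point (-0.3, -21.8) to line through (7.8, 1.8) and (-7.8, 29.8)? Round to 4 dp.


|cross product| = 594.96
|line direction| = sqrt(1027.36) = 32.0525
Distance = 594.96/sqrt(1027.36) = 18.5621

18.5621


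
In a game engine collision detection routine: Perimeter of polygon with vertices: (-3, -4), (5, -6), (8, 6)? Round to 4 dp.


Sides: (-3, -4)->(5, -6): sqrt(68) = 8.246211, (5, -6)->(8, 6): sqrt(153) = 12.369317, (8, 6)->(-3, -4): sqrt(221) = 14.866069
Sum = 35.481597
Perimeter = 35.4816

35.4816


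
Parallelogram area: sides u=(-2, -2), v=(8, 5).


|u x v| = |(-2)*5 - (-2)*8|
= |(-10) - (-16)| = 6

6


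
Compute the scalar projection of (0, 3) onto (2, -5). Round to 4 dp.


u.v = -15, |v| = sqrt(29) = 5.3852
Scalar projection = u.v / |v| = -15 / sqrt(29) = -2.7854

-2.7854


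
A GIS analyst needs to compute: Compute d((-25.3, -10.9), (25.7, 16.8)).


dx=51, dy=27.7
d^2 = 51^2 + 27.7^2 = 3368.29
d = sqrt(3368.29) = 58.037

58.037


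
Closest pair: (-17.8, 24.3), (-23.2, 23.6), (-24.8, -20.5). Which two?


d(P0,P1) = 5.4452, d(P0,P2) = 45.3436, d(P1,P2) = 44.129
Closest: P0 and P1

Closest pair: (-17.8, 24.3) and (-23.2, 23.6), distance = 5.4452


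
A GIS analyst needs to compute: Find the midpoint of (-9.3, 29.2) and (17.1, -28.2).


M = (((-9.3)+17.1)/2, (29.2+(-28.2))/2)
= (3.9, 0.5)

(3.9, 0.5)


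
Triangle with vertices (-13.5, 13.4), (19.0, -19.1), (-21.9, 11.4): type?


Side lengths squared: AB^2=2112.5, BC^2=2603.06, CA^2=74.56
Sorted: [74.56, 2112.5, 2603.06]
By sides: Scalene, By angles: Obtuse

Scalene, Obtuse


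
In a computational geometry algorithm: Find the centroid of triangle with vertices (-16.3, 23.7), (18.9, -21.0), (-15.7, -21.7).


Centroid = ((x_A+x_B+x_C)/3, (y_A+y_B+y_C)/3)
= (((-16.3)+18.9+(-15.7))/3, (23.7+(-21)+(-21.7))/3)
= (-4.3667, -6.3333)

(-4.3667, -6.3333)


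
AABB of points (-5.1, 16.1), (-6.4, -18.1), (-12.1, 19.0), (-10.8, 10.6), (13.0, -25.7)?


x range: [-12.1, 13]
y range: [-25.7, 19]
Bounding box: (-12.1,-25.7) to (13,19)

(-12.1,-25.7) to (13,19)


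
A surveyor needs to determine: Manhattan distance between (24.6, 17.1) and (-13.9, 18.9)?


|24.6-(-13.9)| + |17.1-18.9| = 38.5 + 1.8 = 40.3

40.3


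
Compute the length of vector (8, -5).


|u| = sqrt(8^2 + (-5)^2) = sqrt(89) = 9.434

9.434


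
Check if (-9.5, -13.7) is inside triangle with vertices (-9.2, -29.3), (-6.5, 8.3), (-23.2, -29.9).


Cross products: AB x AP = 53.4, BC x BP = 252.8, CA x CP = 218.58
All same sign? yes

Yes, inside


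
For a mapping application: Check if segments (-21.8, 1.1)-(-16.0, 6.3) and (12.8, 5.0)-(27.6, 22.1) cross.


Cross products: d1=533.94, d2=511.72, d3=-157.3, d4=-135.08
d1*d2 < 0 and d3*d4 < 0? no

No, they don't intersect


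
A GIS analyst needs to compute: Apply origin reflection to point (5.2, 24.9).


Reflection over origin: (x,y) -> (-x,-y)
(5.2, 24.9) -> (-5.2, -24.9)

(-5.2, -24.9)


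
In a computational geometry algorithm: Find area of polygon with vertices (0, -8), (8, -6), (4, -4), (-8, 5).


Shoelace sum: (0*(-6) - 8*(-8)) + (8*(-4) - 4*(-6)) + (4*5 - (-8)*(-4)) + ((-8)*(-8) - 0*5)
= 108
Area = |108|/2 = 54

54


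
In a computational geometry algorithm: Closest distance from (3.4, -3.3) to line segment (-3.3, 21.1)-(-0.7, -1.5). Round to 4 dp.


Project P onto AB: t = 1 (clamped to [0,1])
Closest point on segment: (-0.7, -1.5)
Distance: 4.4777

4.4777


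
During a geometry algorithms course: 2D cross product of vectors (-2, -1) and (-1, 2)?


u x v = u_x*v_y - u_y*v_x = (-2)*2 - (-1)*(-1)
= (-4) - 1 = -5

-5


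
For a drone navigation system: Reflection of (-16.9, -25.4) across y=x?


Reflection over y=x: (x,y) -> (y,x)
(-16.9, -25.4) -> (-25.4, -16.9)

(-25.4, -16.9)


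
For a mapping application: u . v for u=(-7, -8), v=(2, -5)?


u . v = u_x*v_x + u_y*v_y = (-7)*2 + (-8)*(-5)
= (-14) + 40 = 26

26


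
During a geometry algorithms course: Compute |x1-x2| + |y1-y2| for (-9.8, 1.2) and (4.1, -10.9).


|(-9.8)-4.1| + |1.2-(-10.9)| = 13.9 + 12.1 = 26

26


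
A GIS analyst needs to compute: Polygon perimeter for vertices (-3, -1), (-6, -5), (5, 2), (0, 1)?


Sides: (-3, -1)->(-6, -5): sqrt(25) = 5, (-6, -5)->(5, 2): sqrt(170) = 13.038405, (5, 2)->(0, 1): sqrt(26) = 5.09902, (0, 1)->(-3, -1): sqrt(13) = 3.605551
Sum = 26.742976
Perimeter = 26.743

26.743


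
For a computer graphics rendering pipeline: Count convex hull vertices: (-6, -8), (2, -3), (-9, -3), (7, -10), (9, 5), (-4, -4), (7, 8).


Convex hull vertices (CCW): (-9, -3), (-6, -8), (7, -10), (9, 5), (7, 8)
Count = 5

5


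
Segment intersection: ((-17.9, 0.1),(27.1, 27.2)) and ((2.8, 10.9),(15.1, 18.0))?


Cross products: d1=14.13, d2=27.96, d3=-74.97, d4=-88.8
d1*d2 < 0 and d3*d4 < 0? no

No, they don't intersect


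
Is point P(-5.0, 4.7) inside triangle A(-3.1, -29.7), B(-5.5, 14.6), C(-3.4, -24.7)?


Cross products: AB x AP = 1.61, BC x BP = -1.14, CA x CP = 0.82
All same sign? no

No, outside


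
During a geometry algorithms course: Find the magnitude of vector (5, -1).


|u| = sqrt(5^2 + (-1)^2) = sqrt(26) = 5.099

5.099


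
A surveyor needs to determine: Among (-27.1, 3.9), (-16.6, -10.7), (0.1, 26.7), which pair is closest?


d(P0,P1) = 17.9836, d(P0,P2) = 35.492, d(P1,P2) = 40.9591
Closest: P0 and P1

Closest pair: (-27.1, 3.9) and (-16.6, -10.7), distance = 17.9836


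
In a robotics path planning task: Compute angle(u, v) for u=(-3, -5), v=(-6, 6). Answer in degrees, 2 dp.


u.v = -12, |u| = sqrt(34) = 5.831, |v| = sqrt(72) = 8.4853
cos(theta) = u.v/(|u||v|) = -12/sqrt(2448) = -0.242536
theta = acos(-0.242536) = 104.04 degrees

104.04 degrees


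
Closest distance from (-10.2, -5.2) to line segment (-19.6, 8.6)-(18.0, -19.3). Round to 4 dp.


Project P onto AB: t = 0.3369 (clamped to [0,1])
Closest point on segment: (-6.934, -0.7985)
Distance: 5.4809

5.4809


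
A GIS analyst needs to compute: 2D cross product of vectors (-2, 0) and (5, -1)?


u x v = u_x*v_y - u_y*v_x = (-2)*(-1) - 0*5
= 2 - 0 = 2

2


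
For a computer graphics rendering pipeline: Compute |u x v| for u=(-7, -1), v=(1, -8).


|u x v| = |(-7)*(-8) - (-1)*1|
= |56 - (-1)| = 57

57
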